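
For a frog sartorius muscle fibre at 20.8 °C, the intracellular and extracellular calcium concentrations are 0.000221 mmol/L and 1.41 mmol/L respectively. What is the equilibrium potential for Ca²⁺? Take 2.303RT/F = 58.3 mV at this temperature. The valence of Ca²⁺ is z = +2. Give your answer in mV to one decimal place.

110.9 mV

E = (58.3/z) · log₁₀([Ca²⁺]_out/[Ca²⁺]_in) with z = +2.
= (58.3/2) · log₁₀(1.41/0.000221) = 29.15 · log₁₀(6380)
= 29.15 · (3.8048) = 110.91 mV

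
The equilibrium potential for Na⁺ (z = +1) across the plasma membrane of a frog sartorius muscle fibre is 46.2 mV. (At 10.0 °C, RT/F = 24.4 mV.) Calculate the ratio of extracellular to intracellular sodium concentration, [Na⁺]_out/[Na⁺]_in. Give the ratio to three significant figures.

6.64

ln([out]/[in]) = E·z/(24.4) = 46.2 × 1 / 24.4 = 1.8934
[out]/[in] = e^(1.8934) = 6.642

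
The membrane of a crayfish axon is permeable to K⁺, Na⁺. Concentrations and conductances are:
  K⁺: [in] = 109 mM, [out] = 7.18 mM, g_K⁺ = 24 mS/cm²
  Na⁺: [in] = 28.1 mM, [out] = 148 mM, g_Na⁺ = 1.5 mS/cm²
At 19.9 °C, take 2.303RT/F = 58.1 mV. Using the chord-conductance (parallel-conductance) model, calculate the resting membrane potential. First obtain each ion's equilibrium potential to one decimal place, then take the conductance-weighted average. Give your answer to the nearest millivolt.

-62 mV

E_K⁺ = (58.1/1)·log₁₀(7.18/109) = -68.6 mV
E_Na⁺ = (58.1/1)·log₁₀(148/28.1) = 41.9 mV
Vm = (Σ gᵢEᵢ)/(Σ gᵢ) = (24·-68.6 + 1.5·41.9) / (24 + 1.5)
= -1583.55 / 25.5 = -62.10 mV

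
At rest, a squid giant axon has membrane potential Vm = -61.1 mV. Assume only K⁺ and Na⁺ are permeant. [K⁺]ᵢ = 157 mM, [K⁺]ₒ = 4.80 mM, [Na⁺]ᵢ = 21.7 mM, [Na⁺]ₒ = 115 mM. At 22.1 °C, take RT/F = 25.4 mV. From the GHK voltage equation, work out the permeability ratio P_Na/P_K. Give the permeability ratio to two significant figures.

Let α = P_Na/P_K. GHK: Vm = 25.4·ln[(Kₒ + α·Naₒ)/(Kᵢ + α·Naᵢ)].
e^(Vm/25.4) = e^(-61.1/25.4) = 0.090219
So 0.090219·(Kᵢ + α·Naᵢ) = Kₒ + α·Naₒ → α = (0.090219·157.0 − 4.8) / (115.0 − 0.090219·21.7)
α = (14.16 − 4.8) / (115.0 − 1.958) = 9.364/113 = 0.08284

0.083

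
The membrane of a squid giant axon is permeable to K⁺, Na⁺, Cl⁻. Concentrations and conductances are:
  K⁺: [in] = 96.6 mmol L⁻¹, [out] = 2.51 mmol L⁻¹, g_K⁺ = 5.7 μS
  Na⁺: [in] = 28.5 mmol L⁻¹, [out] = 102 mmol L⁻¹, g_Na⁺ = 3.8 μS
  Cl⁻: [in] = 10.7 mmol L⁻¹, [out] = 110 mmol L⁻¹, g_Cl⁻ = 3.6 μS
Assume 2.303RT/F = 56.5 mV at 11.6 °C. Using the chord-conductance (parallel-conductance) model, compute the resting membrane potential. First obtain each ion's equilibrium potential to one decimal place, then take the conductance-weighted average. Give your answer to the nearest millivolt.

E_K⁺ = (56.5/1)·log₁₀(2.51/96.6) = -89.6 mV
E_Na⁺ = (56.5/1)·log₁₀(102/28.5) = 31.3 mV
E_Cl⁻ = (56.5/-1)·log₁₀(110/10.7) = -57.2 mV
Vm = (Σ gᵢEᵢ)/(Σ gᵢ) = (5.7·-89.6 + 3.8·31.3 + 3.6·-57.2) / (5.7 + 3.8 + 3.6)
= -597.70 / 13.1 = -45.63 mV

-46 mV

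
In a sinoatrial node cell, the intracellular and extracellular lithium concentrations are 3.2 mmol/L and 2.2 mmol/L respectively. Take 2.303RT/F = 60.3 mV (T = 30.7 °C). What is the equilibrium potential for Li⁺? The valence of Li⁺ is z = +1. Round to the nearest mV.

-10 mV

E = (60.3/z) · log₁₀([Li⁺]_out/[Li⁺]_in) with z = +1.
= (60.3/1) · log₁₀(2.2/3.2) = 60.30 · log₁₀(0.6875)
= 60.30 · (-0.1627) = -9.81 mV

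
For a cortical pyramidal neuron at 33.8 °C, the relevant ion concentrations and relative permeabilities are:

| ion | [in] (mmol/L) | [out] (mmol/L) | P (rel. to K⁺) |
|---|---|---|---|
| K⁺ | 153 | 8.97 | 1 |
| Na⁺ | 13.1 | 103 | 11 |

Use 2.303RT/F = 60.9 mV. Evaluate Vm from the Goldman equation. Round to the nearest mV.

36 mV

Vm = 60.9 · log₁₀[(Σ P·[cation]ₒ + Σ P·[anion]ᵢ) / (Σ P·[cation]ᵢ + Σ P·[anion]ₒ)]
Numerator = 1×8.97 + 11×103 = 1142
Denominator = 1×153 + 11×13.1 = 297.1
Vm = 60.9 · log₁₀(3.8437) = 60.9 × (0.5848) = 35.61 mV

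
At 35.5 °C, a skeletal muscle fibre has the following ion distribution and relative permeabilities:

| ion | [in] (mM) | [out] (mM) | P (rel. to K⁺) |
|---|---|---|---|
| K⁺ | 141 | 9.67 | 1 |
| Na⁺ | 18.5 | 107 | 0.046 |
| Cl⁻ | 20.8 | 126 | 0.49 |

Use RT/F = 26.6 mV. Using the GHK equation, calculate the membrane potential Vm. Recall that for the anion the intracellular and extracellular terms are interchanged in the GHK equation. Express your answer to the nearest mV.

Vm = 26.6 · ln[(Σ P·[cation]ₒ + Σ P·[anion]ᵢ) / (Σ P·[cation]ᵢ + Σ P·[anion]ₒ)]
Numerator = 1×9.67 + 0.046×107 + 0.49×20.8 = 24.78
Denominator = 1×141 + 0.046×18.5 + 0.49×126 = 203.6
Vm = 26.6 · ln(0.12173) = 26.6 × (-2.1059) = -56.02 mV

-56 mV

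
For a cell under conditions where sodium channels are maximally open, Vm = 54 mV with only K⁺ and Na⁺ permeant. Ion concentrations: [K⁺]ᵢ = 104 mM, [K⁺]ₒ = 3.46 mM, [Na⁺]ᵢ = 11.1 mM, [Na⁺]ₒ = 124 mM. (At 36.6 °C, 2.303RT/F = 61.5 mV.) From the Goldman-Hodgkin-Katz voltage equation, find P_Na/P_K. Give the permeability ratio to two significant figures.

Let α = P_Na/P_K. GHK: Vm = 61.5·log₁₀[(Kₒ + α·Naₒ)/(Kᵢ + α·Naᵢ)].
10^(Vm/61.5) = 10^(54.0/61.5) = 7.5518
So 7.5518·(Kᵢ + α·Naᵢ) = Kₒ + α·Naₒ → α = (7.5518·104.0 − 3.46) / (124.0 − 7.5518·11.1)
α = (785.4 − 3.46) / (124.0 − 83.82) = 781.9/40.18 = 19.46

19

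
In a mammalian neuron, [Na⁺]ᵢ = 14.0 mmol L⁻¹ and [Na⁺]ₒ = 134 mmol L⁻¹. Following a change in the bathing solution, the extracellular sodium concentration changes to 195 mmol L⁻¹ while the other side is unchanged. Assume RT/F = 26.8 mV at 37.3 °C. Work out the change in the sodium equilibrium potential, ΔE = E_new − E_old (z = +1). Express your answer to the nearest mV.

E_old = (26.8/1)·ln(134/14.0) = 60.54 mV
E_new = (26.8/1)·ln(195/14.0) = 70.59 mV
ΔE = 70.59 − (60.54) = 10.05 mV

10 mV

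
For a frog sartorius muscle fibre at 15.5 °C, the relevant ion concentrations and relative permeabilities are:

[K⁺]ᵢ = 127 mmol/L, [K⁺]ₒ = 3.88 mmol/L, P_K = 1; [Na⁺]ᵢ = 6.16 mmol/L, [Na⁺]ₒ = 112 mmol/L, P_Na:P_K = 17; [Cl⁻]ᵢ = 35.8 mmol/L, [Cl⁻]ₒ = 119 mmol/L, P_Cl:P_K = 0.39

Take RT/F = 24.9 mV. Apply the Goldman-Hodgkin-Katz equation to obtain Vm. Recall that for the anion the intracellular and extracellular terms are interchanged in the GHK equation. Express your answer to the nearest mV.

Vm = 24.9 · ln[(Σ P·[cation]ₒ + Σ P·[anion]ᵢ) / (Σ P·[cation]ᵢ + Σ P·[anion]ₒ)]
Numerator = 1×3.88 + 17×112 + 0.39×35.8 = 1922
Denominator = 1×127 + 17×6.16 + 0.39×119 = 278.1
Vm = 24.9 · ln(6.9099) = 24.9 × (1.9330) = 48.13 mV

48 mV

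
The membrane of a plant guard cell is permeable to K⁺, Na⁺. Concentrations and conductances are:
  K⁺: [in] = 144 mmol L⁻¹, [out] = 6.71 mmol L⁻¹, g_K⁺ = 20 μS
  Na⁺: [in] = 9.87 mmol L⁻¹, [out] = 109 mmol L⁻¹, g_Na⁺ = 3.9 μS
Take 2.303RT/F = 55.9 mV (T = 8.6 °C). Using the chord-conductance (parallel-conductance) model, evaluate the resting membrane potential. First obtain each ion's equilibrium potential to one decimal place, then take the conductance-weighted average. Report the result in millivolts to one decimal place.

-52.7 mV

E_K⁺ = (55.9/1)·log₁₀(6.71/144) = -74.4 mV
E_Na⁺ = (55.9/1)·log₁₀(109/9.87) = 58.3 mV
Vm = (Σ gᵢEᵢ)/(Σ gᵢ) = (20·-74.4 + 3.9·58.3) / (20 + 3.9)
= -1260.63 / 23.9 = -52.75 mV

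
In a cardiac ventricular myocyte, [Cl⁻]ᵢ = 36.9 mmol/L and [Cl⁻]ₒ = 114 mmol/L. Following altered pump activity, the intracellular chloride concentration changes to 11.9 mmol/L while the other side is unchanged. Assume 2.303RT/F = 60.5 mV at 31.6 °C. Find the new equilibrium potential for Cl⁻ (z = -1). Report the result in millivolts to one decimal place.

After the shift: [Cl⁻]_out = 114, [Cl⁻]_in = 11.9 mmol/L.
E_new = (60.5/-1)·log₁₀(114/11.9) = -60.50 · (0.9814) = -59.37 mV

-59.4 mV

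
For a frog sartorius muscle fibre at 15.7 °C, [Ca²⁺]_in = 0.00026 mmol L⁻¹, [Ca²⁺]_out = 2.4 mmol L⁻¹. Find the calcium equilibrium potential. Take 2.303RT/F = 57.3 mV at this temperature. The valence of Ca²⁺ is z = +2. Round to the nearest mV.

E = (57.3/z) · log₁₀([Ca²⁺]_out/[Ca²⁺]_in) with z = +2.
= (57.3/2) · log₁₀(2.4/0.00026) = 28.65 · log₁₀(9231)
= 28.65 · (3.9652) = 113.60 mV

114 mV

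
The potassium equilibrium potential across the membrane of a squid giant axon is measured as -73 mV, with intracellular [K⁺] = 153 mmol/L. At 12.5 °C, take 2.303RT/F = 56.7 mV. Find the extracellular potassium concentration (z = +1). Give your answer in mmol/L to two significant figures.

7.9 mmol/L

Nernst: E = (56.7/1) · log₁₀([out]/[in]), so log₁₀([out]/[in]) = -73.0 × 1 / 56.7 = -1.2875.
[out]/[in] = 10^(-1.2875) = 0.05158.
[out] = 0.05158 × 153 = 7.892 mmol/L.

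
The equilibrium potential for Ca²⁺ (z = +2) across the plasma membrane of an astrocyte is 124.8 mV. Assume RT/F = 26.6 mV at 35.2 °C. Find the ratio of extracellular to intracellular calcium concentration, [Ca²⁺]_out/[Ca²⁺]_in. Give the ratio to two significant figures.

12000

ln([out]/[in]) = E·z/(26.6) = 124.8 × 2 / 26.6 = 9.3835
[out]/[in] = e^(9.3835) = 1.189e+04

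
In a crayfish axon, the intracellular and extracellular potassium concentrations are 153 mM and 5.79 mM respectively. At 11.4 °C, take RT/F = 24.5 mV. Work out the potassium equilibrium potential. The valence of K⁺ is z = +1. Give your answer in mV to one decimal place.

-80.2 mV

E = (24.5/z) · ln([K⁺]_out/[K⁺]_in) with z = +1.
= (24.5/1) · ln(5.79/153) = 24.50 · ln(0.03784)
= 24.50 · (-3.2743) = -80.22 mV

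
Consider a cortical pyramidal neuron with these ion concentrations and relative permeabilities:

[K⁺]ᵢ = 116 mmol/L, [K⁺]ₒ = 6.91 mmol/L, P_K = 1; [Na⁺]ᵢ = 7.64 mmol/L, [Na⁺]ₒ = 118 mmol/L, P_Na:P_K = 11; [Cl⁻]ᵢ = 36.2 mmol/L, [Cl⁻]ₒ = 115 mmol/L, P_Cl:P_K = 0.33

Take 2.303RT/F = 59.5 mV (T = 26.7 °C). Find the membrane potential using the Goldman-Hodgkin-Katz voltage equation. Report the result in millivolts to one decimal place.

Vm = 59.5 · log₁₀[(Σ P·[cation]ₒ + Σ P·[anion]ᵢ) / (Σ P·[cation]ᵢ + Σ P·[anion]ₒ)]
Numerator = 1×6.91 + 11×118 + 0.33×36.2 = 1317
Denominator = 1×116 + 11×7.64 + 0.33×115 = 238
Vm = 59.5 · log₁₀(5.5332) = 59.5 × (0.7430) = 44.21 mV

44.2 mV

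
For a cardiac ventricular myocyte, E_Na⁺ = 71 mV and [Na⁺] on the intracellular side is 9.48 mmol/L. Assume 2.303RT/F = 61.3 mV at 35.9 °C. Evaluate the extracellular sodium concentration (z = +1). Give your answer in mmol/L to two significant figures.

140 mmol/L

Nernst: E = (61.3/1) · log₁₀([out]/[in]), so log₁₀([out]/[in]) = 71.0 × 1 / 61.3 = 1.1582.
[out]/[in] = 10^(1.1582) = 14.4.
[out] = 14.4 × 9.48 = 136.5 mmol/L.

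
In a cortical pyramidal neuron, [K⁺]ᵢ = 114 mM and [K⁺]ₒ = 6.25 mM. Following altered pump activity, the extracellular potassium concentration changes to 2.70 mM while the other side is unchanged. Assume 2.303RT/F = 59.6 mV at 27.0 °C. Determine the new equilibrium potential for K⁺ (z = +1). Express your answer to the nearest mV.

After the shift: [K⁺]_out = 2.70, [K⁺]_in = 114 mM.
E_new = (59.6/1)·log₁₀(2.70/114) = 59.60 · (-1.6255) = -96.88 mV

-97 mV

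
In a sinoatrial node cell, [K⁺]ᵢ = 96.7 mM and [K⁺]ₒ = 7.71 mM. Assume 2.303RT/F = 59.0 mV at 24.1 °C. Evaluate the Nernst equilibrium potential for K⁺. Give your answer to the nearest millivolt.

E = (59.0/z) · log₁₀([K⁺]_out/[K⁺]_in) with z = +1.
= (59.0/1) · log₁₀(7.71/96.7) = 59.00 · log₁₀(0.07973)
= 59.00 · (-1.0984) = -64.80 mV

-65 mV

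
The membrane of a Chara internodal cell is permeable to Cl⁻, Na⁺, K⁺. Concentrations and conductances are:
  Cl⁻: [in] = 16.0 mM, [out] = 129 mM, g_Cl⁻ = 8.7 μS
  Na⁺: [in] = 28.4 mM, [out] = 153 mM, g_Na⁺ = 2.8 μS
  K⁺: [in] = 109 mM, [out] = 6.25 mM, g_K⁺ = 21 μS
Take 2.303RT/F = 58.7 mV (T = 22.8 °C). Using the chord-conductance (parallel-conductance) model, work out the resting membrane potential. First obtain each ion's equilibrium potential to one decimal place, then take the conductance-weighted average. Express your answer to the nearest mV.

E_Cl⁻ = (58.7/-1)·log₁₀(129/16.0) = -53.2 mV
E_Na⁺ = (58.7/1)·log₁₀(153/28.4) = 42.9 mV
E_K⁺ = (58.7/1)·log₁₀(6.25/109) = -72.9 mV
Vm = (Σ gᵢEᵢ)/(Σ gᵢ) = (8.7·-53.2 + 2.8·42.9 + 21·-72.9) / (8.7 + 2.8 + 21)
= -1873.62 / 32.5 = -57.65 mV

-58 mV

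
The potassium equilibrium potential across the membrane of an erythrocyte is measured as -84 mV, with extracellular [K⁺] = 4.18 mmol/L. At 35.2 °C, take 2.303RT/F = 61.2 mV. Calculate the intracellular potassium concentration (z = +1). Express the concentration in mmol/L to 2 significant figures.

Nernst: E = (61.2/1) · log₁₀([out]/[in]), so log₁₀([out]/[in]) = -84.0 × 1 / 61.2 = -1.3725.
[out]/[in] = 10^(-1.3725) = 0.04241.
[in] = 4.18 / 0.04241 = 98.57 mmol/L.

99 mmol/L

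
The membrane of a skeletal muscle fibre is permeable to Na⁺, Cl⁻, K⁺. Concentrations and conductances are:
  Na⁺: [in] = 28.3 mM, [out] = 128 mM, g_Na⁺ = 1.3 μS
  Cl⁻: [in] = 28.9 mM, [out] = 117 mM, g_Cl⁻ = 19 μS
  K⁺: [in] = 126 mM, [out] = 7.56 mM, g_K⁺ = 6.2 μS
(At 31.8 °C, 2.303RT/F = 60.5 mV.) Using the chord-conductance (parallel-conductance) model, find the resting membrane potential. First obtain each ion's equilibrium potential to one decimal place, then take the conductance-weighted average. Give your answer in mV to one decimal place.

E_Na⁺ = (60.5/1)·log₁₀(128/28.3) = 39.7 mV
E_Cl⁻ = (60.5/-1)·log₁₀(117/28.9) = -36.7 mV
E_K⁺ = (60.5/1)·log₁₀(7.56/126) = -73.9 mV
Vm = (Σ gᵢEᵢ)/(Σ gᵢ) = (1.3·39.7 + 19·-36.7 + 6.2·-73.9) / (1.3 + 19 + 6.2)
= -1103.87 / 26.5 = -41.66 mV

-41.7 mV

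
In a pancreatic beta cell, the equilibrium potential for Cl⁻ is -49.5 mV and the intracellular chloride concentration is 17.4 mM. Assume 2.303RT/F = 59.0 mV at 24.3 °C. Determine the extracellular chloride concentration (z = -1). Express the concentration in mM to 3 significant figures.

120 mM

Nernst: E = (59.0/-1) · log₁₀([out]/[in]), so log₁₀([out]/[in]) = -49.5 × -1 / 59.0 = 0.8390.
[out]/[in] = 10^(0.8390) = 6.902.
[out] = 6.902 × 17.4 = 120.1 mM.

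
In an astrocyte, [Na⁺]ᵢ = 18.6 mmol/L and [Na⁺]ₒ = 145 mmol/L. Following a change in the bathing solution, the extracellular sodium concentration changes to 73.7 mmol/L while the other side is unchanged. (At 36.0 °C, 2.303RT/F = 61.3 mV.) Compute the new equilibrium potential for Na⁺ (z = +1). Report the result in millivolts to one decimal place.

36.7 mV

After the shift: [Na⁺]_out = 73.7, [Na⁺]_in = 18.6 mmol/L.
E_new = (61.3/1)·log₁₀(73.7/18.6) = 61.30 · (0.5980) = 36.65 mV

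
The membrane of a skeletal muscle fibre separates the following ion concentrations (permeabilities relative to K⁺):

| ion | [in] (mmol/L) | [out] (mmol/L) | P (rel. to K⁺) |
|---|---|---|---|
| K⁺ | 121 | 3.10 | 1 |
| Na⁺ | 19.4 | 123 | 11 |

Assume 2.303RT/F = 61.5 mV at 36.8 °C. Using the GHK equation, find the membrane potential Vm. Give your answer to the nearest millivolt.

37 mV

Vm = 61.5 · log₁₀[(Σ P·[cation]ₒ + Σ P·[anion]ᵢ) / (Σ P·[cation]ᵢ + Σ P·[anion]ₒ)]
Numerator = 1×3.10 + 11×123 = 1356
Denominator = 1×121 + 11×19.4 = 334.4
Vm = 61.5 · log₁₀(4.0553) = 61.5 × (0.6080) = 37.39 mV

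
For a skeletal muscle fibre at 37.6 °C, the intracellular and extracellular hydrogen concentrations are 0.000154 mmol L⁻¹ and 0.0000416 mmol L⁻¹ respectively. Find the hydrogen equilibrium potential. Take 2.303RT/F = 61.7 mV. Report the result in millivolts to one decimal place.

-35.1 mV

E = (61.7/z) · log₁₀([H⁺]_out/[H⁺]_in) with z = +1.
= (61.7/1) · log₁₀(0.0000416/0.000154) = 61.70 · log₁₀(0.2701)
= 61.70 · (-0.5684) = -35.07 mV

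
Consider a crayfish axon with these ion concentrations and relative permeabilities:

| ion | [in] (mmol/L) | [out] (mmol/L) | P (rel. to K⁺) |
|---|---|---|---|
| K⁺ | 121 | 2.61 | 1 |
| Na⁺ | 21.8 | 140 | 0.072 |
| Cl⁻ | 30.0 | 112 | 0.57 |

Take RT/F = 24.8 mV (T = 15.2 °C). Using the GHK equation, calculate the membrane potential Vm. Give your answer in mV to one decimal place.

Vm = 24.8 · ln[(Σ P·[cation]ₒ + Σ P·[anion]ᵢ) / (Σ P·[cation]ᵢ + Σ P·[anion]ₒ)]
Numerator = 1×2.61 + 0.072×140 + 0.57×30.0 = 29.79
Denominator = 1×121 + 0.072×21.8 + 0.57×112 = 186.4
Vm = 24.8 · ln(0.15981) = 24.8 × (-1.8338) = -45.48 mV

-45.5 mV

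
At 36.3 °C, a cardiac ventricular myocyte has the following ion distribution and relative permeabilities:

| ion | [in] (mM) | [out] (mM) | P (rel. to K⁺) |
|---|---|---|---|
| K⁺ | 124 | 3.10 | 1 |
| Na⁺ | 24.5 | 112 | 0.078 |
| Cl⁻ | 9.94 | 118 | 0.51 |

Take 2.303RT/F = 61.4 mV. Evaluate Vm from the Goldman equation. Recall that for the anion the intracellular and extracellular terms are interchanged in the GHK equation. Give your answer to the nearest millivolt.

-64 mV

Vm = 61.4 · log₁₀[(Σ P·[cation]ₒ + Σ P·[anion]ᵢ) / (Σ P·[cation]ᵢ + Σ P·[anion]ₒ)]
Numerator = 1×3.10 + 0.078×112 + 0.51×9.94 = 16.91
Denominator = 1×124 + 0.078×24.5 + 0.51×118 = 186.1
Vm = 61.4 · log₁₀(0.090845) = 61.4 × (-1.0417) = -63.96 mV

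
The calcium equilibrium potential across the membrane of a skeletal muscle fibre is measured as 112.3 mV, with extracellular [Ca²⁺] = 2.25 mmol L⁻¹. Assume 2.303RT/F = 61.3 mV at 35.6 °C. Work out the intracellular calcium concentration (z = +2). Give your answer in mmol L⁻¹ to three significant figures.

Nernst: E = (61.3/2) · log₁₀([out]/[in]), so log₁₀([out]/[in]) = 112.3 × 2 / 61.3 = 3.6639.
[out]/[in] = 10^(3.6639) = 4613.
[in] = 2.25 / 4613 = 0.0004878 mmol L⁻¹.

0.000488 mmol L⁻¹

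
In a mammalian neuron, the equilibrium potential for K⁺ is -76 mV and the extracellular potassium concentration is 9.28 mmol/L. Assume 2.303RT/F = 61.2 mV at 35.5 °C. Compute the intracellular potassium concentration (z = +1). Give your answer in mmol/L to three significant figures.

162 mmol/L

Nernst: E = (61.2/1) · log₁₀([out]/[in]), so log₁₀([out]/[in]) = -76.0 × 1 / 61.2 = -1.2418.
[out]/[in] = 10^(-1.2418) = 0.0573.
[in] = 9.28 / 0.0573 = 161.9 mmol/L.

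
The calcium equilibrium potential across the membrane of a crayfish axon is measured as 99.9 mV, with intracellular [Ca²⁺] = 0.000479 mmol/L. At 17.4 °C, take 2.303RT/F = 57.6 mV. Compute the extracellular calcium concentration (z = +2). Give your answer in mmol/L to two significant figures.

Nernst: E = (57.6/2) · log₁₀([out]/[in]), so log₁₀([out]/[in]) = 99.9 × 2 / 57.6 = 3.4688.
[out]/[in] = 10^(3.4688) = 2943.
[out] = 2943 × 0.000479 = 1.41 mmol/L.

1.4 mmol/L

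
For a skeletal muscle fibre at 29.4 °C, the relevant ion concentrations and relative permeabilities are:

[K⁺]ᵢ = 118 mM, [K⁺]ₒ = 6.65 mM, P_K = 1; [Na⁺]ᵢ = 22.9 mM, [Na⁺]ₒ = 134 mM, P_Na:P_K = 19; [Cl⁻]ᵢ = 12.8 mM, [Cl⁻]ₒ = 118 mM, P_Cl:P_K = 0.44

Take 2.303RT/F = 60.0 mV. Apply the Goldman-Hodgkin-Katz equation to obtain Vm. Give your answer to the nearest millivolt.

Vm = 60.0 · log₁₀[(Σ P·[cation]ₒ + Σ P·[anion]ᵢ) / (Σ P·[cation]ᵢ + Σ P·[anion]ₒ)]
Numerator = 1×6.65 + 19×134 + 0.44×12.8 = 2558
Denominator = 1×118 + 19×22.9 + 0.44×118 = 605
Vm = 60.0 · log₁₀(4.2284) = 60.0 × (0.6262) = 37.57 mV

38 mV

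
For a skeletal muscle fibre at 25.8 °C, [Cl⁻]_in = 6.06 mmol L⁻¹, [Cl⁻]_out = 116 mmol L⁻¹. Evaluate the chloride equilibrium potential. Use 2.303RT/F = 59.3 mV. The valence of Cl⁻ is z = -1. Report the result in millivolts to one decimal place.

E = (59.3/z) · log₁₀([Cl⁻]_out/[Cl⁻]_in) with z = -1.
For an anion, dividing by z = -1 reverses the sign.
= (59.3/-1) · log₁₀(116/6.06) = -59.30 · log₁₀(19.14)
= -59.30 · (1.2820) = -76.02 mV

-76.0 mV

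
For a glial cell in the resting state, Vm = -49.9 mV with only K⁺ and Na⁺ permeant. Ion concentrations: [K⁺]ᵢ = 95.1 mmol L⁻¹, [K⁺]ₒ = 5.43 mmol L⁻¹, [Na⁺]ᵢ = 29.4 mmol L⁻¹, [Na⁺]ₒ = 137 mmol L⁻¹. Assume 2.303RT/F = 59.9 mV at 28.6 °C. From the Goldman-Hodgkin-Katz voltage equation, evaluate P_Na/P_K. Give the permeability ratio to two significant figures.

Let α = P_Na/P_K. GHK: Vm = 59.9·log₁₀[(Kₒ + α·Naₒ)/(Kᵢ + α·Naᵢ)].
10^(Vm/59.9) = 10^(-49.9/59.9) = 0.14687
So 0.14687·(Kᵢ + α·Naᵢ) = Kₒ + α·Naₒ → α = (0.14687·95.1 − 5.43) / (137.0 − 0.14687·29.4)
α = (13.97 − 5.43) / (137.0 − 4.318) = 8.538/132.7 = 0.06435

0.064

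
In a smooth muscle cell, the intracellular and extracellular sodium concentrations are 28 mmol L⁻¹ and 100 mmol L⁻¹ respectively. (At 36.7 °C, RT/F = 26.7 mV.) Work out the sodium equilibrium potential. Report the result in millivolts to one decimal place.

34.0 mV

E = (26.7/z) · ln([Na⁺]_out/[Na⁺]_in) with z = +1.
= (26.7/1) · ln(100/28) = 26.70 · ln(3.571)
= 26.70 · (1.2730) = 33.99 mV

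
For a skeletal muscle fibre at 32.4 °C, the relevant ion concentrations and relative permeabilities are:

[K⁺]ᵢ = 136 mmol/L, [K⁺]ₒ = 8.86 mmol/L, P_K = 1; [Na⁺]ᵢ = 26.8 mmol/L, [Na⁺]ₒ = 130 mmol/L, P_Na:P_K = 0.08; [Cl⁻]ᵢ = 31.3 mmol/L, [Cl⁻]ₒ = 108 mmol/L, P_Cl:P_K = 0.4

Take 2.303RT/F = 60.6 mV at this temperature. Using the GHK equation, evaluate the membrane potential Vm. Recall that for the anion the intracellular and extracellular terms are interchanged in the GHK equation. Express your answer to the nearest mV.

-46 mV

Vm = 60.6 · log₁₀[(Σ P·[cation]ₒ + Σ P·[anion]ᵢ) / (Σ P·[cation]ᵢ + Σ P·[anion]ₒ)]
Numerator = 1×8.86 + 0.08×130 + 0.4×31.3 = 31.78
Denominator = 1×136 + 0.08×26.8 + 0.4×108 = 181.3
Vm = 60.6 · log₁₀(0.17525) = 60.6 × (-0.7563) = -45.83 mV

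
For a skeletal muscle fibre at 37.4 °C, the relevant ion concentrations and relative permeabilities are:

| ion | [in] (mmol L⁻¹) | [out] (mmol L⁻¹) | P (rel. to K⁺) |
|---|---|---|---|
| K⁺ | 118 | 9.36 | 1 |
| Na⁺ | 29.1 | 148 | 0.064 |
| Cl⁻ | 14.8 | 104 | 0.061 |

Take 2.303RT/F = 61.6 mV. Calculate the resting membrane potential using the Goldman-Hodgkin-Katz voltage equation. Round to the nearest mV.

-50 mV

Vm = 61.6 · log₁₀[(Σ P·[cation]ₒ + Σ P·[anion]ᵢ) / (Σ P·[cation]ᵢ + Σ P·[anion]ₒ)]
Numerator = 1×9.36 + 0.064×148 + 0.061×14.8 = 19.73
Denominator = 1×118 + 0.064×29.1 + 0.061×104 = 126.2
Vm = 61.6 · log₁₀(0.15637) = 61.6 × (-0.8058) = -49.64 mV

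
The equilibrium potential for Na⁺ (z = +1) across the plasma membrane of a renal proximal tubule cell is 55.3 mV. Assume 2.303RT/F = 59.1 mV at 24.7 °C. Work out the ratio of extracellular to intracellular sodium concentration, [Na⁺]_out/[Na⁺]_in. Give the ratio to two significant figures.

8.6

log₁₀([out]/[in]) = E·z/(59.1) = 55.3 × 1 / 59.1 = 0.9357
[out]/[in] = 10^(0.9357) = 8.624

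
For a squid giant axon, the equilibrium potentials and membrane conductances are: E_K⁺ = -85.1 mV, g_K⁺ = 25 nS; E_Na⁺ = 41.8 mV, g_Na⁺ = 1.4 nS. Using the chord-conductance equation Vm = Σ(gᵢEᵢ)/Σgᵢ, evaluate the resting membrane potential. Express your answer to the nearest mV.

Σ gᵢEᵢ = 25·(-85.1) + 1.4·(41.8) = -2068.98
Σ gᵢ = 25 + 1.4 = 26.4
Vm = -2068.98 / 26.4 = -78.37 mV

-78 mV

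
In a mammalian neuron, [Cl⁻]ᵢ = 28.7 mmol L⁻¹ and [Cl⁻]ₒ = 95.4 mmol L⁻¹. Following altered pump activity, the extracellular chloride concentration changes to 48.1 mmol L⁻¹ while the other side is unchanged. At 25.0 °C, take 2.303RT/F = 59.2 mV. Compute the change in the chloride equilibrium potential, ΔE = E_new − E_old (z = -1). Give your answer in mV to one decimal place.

17.6 mV

E_old = (59.2/-1)·log₁₀(95.4/28.7) = -30.88 mV
E_new = (59.2/-1)·log₁₀(48.1/28.7) = -13.28 mV
ΔE = -13.28 − (-30.88) = 17.61 mV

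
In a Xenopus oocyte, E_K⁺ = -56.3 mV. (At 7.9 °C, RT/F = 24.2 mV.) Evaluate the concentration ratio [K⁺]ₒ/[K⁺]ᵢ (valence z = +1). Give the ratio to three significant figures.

ln([out]/[in]) = E·z/(24.2) = -56.3 × 1 / 24.2 = -2.3264
[out]/[in] = e^(-2.3264) = 0.09764

0.0976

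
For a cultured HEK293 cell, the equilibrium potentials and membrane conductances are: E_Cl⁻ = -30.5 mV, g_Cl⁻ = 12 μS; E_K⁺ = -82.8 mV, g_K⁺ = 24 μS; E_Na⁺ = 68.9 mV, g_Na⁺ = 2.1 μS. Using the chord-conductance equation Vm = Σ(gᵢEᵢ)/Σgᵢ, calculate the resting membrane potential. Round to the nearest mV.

-58 mV

Σ gᵢEᵢ = 12·(-30.5) + 24·(-82.8) + 2.1·(68.9) = -2208.51
Σ gᵢ = 12 + 24 + 2.1 = 38.1
Vm = -2208.51 / 38.1 = -57.97 mV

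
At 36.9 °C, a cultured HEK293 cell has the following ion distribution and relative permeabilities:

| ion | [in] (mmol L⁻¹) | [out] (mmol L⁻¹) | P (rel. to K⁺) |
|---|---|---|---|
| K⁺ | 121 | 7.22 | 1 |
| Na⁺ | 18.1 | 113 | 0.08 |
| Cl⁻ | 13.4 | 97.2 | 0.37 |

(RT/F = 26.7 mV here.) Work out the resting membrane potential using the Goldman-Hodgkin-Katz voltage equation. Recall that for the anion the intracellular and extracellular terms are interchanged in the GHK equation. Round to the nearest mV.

-54 mV

Vm = 26.7 · ln[(Σ P·[cation]ₒ + Σ P·[anion]ᵢ) / (Σ P·[cation]ᵢ + Σ P·[anion]ₒ)]
Numerator = 1×7.22 + 0.08×113 + 0.37×13.4 = 21.22
Denominator = 1×121 + 0.08×18.1 + 0.37×97.2 = 158.4
Vm = 26.7 · ln(0.13394) = 26.7 × (-2.0103) = -53.68 mV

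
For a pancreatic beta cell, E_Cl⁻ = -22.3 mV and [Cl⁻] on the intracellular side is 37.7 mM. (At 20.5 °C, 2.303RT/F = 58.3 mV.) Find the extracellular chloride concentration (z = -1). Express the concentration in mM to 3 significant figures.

Nernst: E = (58.3/-1) · log₁₀([out]/[in]), so log₁₀([out]/[in]) = -22.3 × -1 / 58.3 = 0.3825.
[out]/[in] = 10^(0.3825) = 2.413.
[out] = 2.413 × 37.7 = 90.96 mM.

91.0 mM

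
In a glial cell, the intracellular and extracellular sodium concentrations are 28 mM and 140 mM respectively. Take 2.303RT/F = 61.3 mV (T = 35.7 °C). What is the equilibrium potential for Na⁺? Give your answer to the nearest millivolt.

E = (61.3/z) · log₁₀([Na⁺]_out/[Na⁺]_in) with z = +1.
= (61.3/1) · log₁₀(140/28) = 61.30 · log₁₀(5)
= 61.30 · (0.6990) = 42.85 mV

43 mV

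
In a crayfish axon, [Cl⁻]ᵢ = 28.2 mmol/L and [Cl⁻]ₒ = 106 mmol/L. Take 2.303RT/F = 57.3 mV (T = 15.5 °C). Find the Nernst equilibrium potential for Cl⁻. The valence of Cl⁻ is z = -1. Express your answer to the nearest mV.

E = (57.3/z) · log₁₀([Cl⁻]_out/[Cl⁻]_in) with z = -1.
For an anion, dividing by z = -1 reverses the sign.
= (57.3/-1) · log₁₀(106/28.2) = -57.30 · log₁₀(3.759)
= -57.30 · (0.5751) = -32.95 mV

-33 mV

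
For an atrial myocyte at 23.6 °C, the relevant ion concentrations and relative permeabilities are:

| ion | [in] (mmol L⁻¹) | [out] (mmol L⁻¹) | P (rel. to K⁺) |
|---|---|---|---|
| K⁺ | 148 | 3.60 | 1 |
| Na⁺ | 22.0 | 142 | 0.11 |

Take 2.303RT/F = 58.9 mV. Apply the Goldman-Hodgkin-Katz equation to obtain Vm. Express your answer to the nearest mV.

-53 mV

Vm = 58.9 · log₁₀[(Σ P·[cation]ₒ + Σ P·[anion]ᵢ) / (Σ P·[cation]ᵢ + Σ P·[anion]ₒ)]
Numerator = 1×3.60 + 0.11×142 = 19.22
Denominator = 1×148 + 0.11×22.0 = 150.4
Vm = 58.9 · log₁₀(0.12778) = 58.9 × (-0.8936) = -52.63 mV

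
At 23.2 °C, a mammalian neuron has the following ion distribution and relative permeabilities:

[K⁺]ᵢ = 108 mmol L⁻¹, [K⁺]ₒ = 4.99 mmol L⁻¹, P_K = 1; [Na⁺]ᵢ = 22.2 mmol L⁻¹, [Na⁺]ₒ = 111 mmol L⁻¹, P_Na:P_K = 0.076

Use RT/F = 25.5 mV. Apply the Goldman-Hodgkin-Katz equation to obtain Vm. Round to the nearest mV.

Vm = 25.5 · ln[(Σ P·[cation]ₒ + Σ P·[anion]ᵢ) / (Σ P·[cation]ᵢ + Σ P·[anion]ₒ)]
Numerator = 1×4.99 + 0.076×111 = 13.43
Denominator = 1×108 + 0.076×22.2 = 109.7
Vm = 25.5 · ln(0.1224) = 25.5 × (-2.1004) = -53.56 mV

-54 mV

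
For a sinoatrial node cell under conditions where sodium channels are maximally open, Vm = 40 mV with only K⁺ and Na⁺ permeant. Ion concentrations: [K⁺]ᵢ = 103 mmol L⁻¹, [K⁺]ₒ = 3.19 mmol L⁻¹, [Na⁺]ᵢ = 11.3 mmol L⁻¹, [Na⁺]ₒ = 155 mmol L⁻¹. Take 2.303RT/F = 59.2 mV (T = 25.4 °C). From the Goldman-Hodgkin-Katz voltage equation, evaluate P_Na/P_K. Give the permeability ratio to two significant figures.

Let α = P_Na/P_K. GHK: Vm = 59.2·log₁₀[(Kₒ + α·Naₒ)/(Kᵢ + α·Naᵢ)].
10^(Vm/59.2) = 10^(40.0/59.2) = 4.7389
So 4.7389·(Kᵢ + α·Naᵢ) = Kₒ + α·Naₒ → α = (4.7389·103.0 − 3.19) / (155.0 − 4.7389·11.3)
α = (488.1 − 3.19) / (155.0 − 53.55) = 484.9/101.5 = 4.78

4.8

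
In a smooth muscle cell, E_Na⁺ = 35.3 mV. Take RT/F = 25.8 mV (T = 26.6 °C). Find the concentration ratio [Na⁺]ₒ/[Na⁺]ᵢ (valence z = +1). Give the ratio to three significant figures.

ln([out]/[in]) = E·z/(25.8) = 35.3 × 1 / 25.8 = 1.3682
[out]/[in] = e^(1.3682) = 3.928

3.93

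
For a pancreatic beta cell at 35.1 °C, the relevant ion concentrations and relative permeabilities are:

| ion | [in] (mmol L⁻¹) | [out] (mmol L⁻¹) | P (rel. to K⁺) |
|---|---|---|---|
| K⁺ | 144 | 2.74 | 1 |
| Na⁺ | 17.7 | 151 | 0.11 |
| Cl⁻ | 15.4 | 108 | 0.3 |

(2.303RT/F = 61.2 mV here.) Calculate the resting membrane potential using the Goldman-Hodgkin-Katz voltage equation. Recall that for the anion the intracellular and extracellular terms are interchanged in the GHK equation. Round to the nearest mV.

-53 mV

Vm = 61.2 · log₁₀[(Σ P·[cation]ₒ + Σ P·[anion]ᵢ) / (Σ P·[cation]ᵢ + Σ P·[anion]ₒ)]
Numerator = 1×2.74 + 0.11×151 + 0.3×15.4 = 23.97
Denominator = 1×144 + 0.11×17.7 + 0.3×108 = 178.3
Vm = 61.2 · log₁₀(0.1344) = 61.2 × (-0.8716) = -53.34 mV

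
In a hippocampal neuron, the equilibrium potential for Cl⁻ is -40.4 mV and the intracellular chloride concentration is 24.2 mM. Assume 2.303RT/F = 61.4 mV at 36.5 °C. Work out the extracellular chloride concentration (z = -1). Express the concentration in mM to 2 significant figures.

110 mM

Nernst: E = (61.4/-1) · log₁₀([out]/[in]), so log₁₀([out]/[in]) = -40.4 × -1 / 61.4 = 0.6580.
[out]/[in] = 10^(0.6580) = 4.55.
[out] = 4.55 × 24.2 = 110.1 mM.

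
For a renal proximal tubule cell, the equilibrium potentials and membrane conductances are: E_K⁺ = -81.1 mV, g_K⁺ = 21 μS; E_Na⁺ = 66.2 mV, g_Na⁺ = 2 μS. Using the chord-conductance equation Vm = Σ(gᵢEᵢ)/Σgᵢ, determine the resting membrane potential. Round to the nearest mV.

Σ gᵢEᵢ = 21·(-81.1) + 2·(66.2) = -1570.70
Σ gᵢ = 21 + 2 = 23
Vm = -1570.70 / 23 = -68.29 mV

-68 mV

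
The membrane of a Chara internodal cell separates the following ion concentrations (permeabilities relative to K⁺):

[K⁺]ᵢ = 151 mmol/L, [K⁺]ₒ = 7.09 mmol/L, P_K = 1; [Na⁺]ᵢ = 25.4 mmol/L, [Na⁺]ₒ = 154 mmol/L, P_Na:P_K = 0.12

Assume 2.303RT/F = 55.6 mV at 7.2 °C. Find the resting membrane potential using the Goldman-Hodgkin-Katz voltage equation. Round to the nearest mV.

Vm = 55.6 · log₁₀[(Σ P·[cation]ₒ + Σ P·[anion]ᵢ) / (Σ P·[cation]ᵢ + Σ P·[anion]ₒ)]
Numerator = 1×7.09 + 0.12×154 = 25.57
Denominator = 1×151 + 0.12×25.4 = 154
Vm = 55.6 · log₁₀(0.16599) = 55.6 × (-0.7799) = -43.36 mV

-43 mV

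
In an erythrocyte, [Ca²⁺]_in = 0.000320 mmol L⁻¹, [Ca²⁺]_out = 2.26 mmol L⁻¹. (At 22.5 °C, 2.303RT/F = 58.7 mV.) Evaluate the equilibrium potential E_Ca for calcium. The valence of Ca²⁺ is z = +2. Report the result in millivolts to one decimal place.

113.0 mV

E = (58.7/z) · log₁₀([Ca²⁺]_out/[Ca²⁺]_in) with z = +2.
= (58.7/2) · log₁₀(2.26/0.000320) = 29.35 · log₁₀(7062)
= 29.35 · (3.8490) = 112.97 mV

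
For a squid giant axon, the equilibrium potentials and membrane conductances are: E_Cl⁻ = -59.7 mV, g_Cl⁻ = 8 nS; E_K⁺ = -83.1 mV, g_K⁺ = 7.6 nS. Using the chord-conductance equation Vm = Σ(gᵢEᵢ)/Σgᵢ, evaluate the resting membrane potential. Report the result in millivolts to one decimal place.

-71.1 mV

Σ gᵢEᵢ = 8·(-59.7) + 7.6·(-83.1) = -1109.16
Σ gᵢ = 8 + 7.6 = 15.6
Vm = -1109.16 / 15.6 = -71.10 mV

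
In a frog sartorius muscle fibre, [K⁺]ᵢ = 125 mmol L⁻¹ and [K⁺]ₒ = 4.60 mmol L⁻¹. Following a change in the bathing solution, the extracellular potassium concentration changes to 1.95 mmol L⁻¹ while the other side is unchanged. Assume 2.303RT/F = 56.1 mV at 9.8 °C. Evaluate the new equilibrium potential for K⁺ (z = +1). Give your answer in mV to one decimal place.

-101.4 mV

After the shift: [K⁺]_out = 1.95, [K⁺]_in = 125 mmol L⁻¹.
E_new = (56.1/1)·log₁₀(1.95/125) = 56.10 · (-1.8069) = -101.37 mV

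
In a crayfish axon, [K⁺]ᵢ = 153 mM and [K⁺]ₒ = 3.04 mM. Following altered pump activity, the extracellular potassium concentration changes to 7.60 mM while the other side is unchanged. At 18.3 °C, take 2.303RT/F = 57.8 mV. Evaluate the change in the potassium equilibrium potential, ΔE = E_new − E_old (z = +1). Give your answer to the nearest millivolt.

23 mV

E_old = (57.8/1)·log₁₀(3.04/153) = -98.37 mV
E_new = (57.8/1)·log₁₀(7.60/153) = -75.36 mV
ΔE = -75.36 − (-98.37) = 23.00 mV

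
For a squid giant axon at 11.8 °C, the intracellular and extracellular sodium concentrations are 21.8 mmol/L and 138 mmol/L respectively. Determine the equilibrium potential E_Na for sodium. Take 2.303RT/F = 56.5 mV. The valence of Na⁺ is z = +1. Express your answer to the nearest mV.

45 mV

E = (56.5/z) · log₁₀([Na⁺]_out/[Na⁺]_in) with z = +1.
= (56.5/1) · log₁₀(138/21.8) = 56.50 · log₁₀(6.33)
= 56.50 · (0.8014) = 45.28 mV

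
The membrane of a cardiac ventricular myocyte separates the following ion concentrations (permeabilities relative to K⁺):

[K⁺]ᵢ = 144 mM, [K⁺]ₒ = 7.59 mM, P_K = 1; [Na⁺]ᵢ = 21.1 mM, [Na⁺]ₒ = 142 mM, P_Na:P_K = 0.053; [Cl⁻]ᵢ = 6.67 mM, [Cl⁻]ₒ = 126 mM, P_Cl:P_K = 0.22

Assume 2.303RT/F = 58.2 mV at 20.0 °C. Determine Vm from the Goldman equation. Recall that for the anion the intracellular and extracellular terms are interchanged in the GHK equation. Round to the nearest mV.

Vm = 58.2 · log₁₀[(Σ P·[cation]ₒ + Σ P·[anion]ᵢ) / (Σ P·[cation]ᵢ + Σ P·[anion]ₒ)]
Numerator = 1×7.59 + 0.053×142 + 0.22×6.67 = 16.58
Denominator = 1×144 + 0.053×21.1 + 0.22×126 = 172.8
Vm = 58.2 · log₁₀(0.095947) = 58.2 × (-1.0180) = -59.25 mV

-59 mV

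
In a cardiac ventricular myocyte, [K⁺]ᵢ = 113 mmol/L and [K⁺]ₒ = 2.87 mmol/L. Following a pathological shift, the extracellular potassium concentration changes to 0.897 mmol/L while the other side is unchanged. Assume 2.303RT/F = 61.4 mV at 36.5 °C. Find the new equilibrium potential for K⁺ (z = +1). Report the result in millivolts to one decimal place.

After the shift: [K⁺]_out = 0.897, [K⁺]_in = 113 mmol/L.
E_new = (61.4/1)·log₁₀(0.897/113) = 61.40 · (-2.1003) = -128.96 mV

-129.0 mV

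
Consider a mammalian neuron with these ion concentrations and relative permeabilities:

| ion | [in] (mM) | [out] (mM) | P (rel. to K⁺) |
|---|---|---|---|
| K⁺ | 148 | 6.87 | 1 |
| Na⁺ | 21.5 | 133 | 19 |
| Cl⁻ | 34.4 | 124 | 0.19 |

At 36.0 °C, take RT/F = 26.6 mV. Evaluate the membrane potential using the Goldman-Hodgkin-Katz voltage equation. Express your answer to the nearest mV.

Vm = 26.6 · ln[(Σ P·[cation]ₒ + Σ P·[anion]ᵢ) / (Σ P·[cation]ᵢ + Σ P·[anion]ₒ)]
Numerator = 1×6.87 + 19×133 + 0.19×34.4 = 2540
Denominator = 1×148 + 19×21.5 + 0.19×124 = 580.1
Vm = 26.6 · ln(4.3796) = 26.6 × (1.4769) = 39.29 mV

39 mV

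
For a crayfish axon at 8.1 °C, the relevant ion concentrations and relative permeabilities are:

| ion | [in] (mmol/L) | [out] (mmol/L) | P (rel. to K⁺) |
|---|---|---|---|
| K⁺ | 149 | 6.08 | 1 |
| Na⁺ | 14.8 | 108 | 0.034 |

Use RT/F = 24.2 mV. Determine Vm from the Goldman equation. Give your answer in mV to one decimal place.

Vm = 24.2 · ln[(Σ P·[cation]ₒ + Σ P·[anion]ᵢ) / (Σ P·[cation]ᵢ + Σ P·[anion]ₒ)]
Numerator = 1×6.08 + 0.034×108 = 9.752
Denominator = 1×149 + 0.034×14.8 = 149.5
Vm = 24.2 · ln(0.065229) = 24.2 × (-2.7298) = -66.06 mV

-66.1 mV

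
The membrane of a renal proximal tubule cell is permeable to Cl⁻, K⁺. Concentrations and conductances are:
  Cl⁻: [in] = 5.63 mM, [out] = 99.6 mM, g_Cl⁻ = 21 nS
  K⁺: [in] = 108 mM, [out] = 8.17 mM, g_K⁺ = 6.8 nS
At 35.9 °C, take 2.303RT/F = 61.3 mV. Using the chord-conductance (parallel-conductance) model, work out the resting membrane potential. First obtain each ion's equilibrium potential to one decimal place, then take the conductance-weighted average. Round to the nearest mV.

E_Cl⁻ = (61.3/-1)·log₁₀(99.6/5.63) = -76.5 mV
E_K⁺ = (61.3/1)·log₁₀(8.17/108) = -68.7 mV
Vm = (Σ gᵢEᵢ)/(Σ gᵢ) = (21·-76.5 + 6.8·-68.7) / (21 + 6.8)
= -2073.66 / 27.8 = -74.59 mV

-75 mV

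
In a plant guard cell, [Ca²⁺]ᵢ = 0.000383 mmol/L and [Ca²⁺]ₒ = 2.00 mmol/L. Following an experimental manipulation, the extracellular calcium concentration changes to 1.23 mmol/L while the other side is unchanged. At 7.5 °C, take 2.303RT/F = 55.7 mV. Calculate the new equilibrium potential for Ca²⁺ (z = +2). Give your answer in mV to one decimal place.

After the shift: [Ca²⁺]_out = 1.23, [Ca²⁺]_in = 0.000383 mmol/L.
E_new = (55.7/2)·log₁₀(1.23/0.000383) = 27.85 · (3.5067) = 97.66 mV

97.7 mV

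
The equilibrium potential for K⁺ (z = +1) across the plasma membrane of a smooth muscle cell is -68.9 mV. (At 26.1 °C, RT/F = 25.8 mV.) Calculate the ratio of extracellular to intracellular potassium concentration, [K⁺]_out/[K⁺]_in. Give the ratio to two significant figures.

0.069

ln([out]/[in]) = E·z/(25.8) = -68.9 × 1 / 25.8 = -2.6705
[out]/[in] = e^(-2.6705) = 0.06921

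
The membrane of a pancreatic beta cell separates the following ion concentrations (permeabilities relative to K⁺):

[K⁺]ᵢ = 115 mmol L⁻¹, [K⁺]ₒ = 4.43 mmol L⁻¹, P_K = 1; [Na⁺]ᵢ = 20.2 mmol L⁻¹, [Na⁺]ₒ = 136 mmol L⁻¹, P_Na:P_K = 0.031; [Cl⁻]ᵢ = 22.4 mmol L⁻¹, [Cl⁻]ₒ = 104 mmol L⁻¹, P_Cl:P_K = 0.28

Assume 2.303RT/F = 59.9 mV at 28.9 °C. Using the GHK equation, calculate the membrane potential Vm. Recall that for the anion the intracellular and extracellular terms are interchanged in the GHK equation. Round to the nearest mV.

-59 mV

Vm = 59.9 · log₁₀[(Σ P·[cation]ₒ + Σ P·[anion]ᵢ) / (Σ P·[cation]ᵢ + Σ P·[anion]ₒ)]
Numerator = 1×4.43 + 0.031×136 + 0.28×22.4 = 14.92
Denominator = 1×115 + 0.031×20.2 + 0.28×104 = 144.7
Vm = 59.9 · log₁₀(0.10306) = 59.9 × (-0.9869) = -59.12 mV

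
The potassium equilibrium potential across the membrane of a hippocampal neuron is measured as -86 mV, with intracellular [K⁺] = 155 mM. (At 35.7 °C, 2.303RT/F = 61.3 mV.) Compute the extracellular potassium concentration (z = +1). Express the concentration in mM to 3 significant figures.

Nernst: E = (61.3/1) · log₁₀([out]/[in]), so log₁₀([out]/[in]) = -86.0 × 1 / 61.3 = -1.4029.
[out]/[in] = 10^(-1.4029) = 0.03954.
[out] = 0.03954 × 155 = 6.129 mM.

6.13 mM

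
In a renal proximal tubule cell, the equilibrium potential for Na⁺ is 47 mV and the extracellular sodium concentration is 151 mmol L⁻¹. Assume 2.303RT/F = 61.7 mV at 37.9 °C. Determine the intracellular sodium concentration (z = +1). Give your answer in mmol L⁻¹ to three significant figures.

26.1 mmol L⁻¹

Nernst: E = (61.7/1) · log₁₀([out]/[in]), so log₁₀([out]/[in]) = 47.0 × 1 / 61.7 = 0.7618.
[out]/[in] = 10^(0.7618) = 5.778.
[in] = 151 / 5.778 = 26.14 mmol L⁻¹.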